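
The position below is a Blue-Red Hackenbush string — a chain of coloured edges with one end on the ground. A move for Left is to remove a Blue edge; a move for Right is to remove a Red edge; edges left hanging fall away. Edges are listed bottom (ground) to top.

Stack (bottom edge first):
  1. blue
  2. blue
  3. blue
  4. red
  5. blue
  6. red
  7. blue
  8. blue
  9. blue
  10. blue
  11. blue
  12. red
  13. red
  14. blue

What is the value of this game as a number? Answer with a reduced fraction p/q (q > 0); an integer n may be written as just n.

Recurse on prefixes of the 14-edge string blue blue blue red blue red blue blue blue blue blue red red blue:
b: Left { 0 }, Right { ∅ } so simplest 1
bb: Left { 0, 1 }, Right { ∅ } so simplest 2
bbb: Left { 0, 1, 2 }, Right { ∅ } so simplest 3
bbbr: Left { 0, 1, 2 }, Right { 3 } so simplest 5/2
bbbrb: Left { 0, 1, 2, 5/2 }, Right { 3 } so simplest 11/4
bbbrbr: Left { 0, 1, 2, 5/2 }, Right { 11/4, 3 } so simplest 21/8
bbbrbrb: Left { 0, 1, 2, 5/2, 21/8 }, Right { 11/4, 3 } so simplest 43/16
bbbrbrbb: Left { 0, 1, 2, 5/2, 21/8, 43/16 }, Right { 11/4, 3 } so simplest 87/32
bbbrbrbbb: Left { 0, 1, 2, 5/2, 21/8, 43/16, 87/32 }, Right { 11/4, 3 } so simplest 175/64
bbbrbrbbbb: Left { 0, 1, 2, 5/2, 21/8, 43/16, 87/32, 175/64 }, Right { 11/4, 3 } so simplest 351/128
bbbrbrbbbbb: Left { 0, 1, 2, 5/2, 21/8, 43/16, 87/32, 175/64, 351/128 }, Right { 11/4, 3 } so simplest 703/256
bbbrbrbbbbbr: Left { 0, 1, 2, 5/2, 21/8, 43/16, 87/32, 175/64, 351/128 }, Right { 703/256, 11/4, 3 } so simplest 1405/512
bbbrbrbbbbbrr: Left { 0, 1, 2, 5/2, 21/8, 43/16, 87/32, 175/64, 351/128 }, Right { 1405/512, 703/256, 11/4, 3 } so simplest 2809/1024
bbbrbrbbbbbrrb: Left { 0, 1, 2, 5/2, 21/8, 43/16, 87/32, 175/64, 351/128, 2809/1024 }, Right { 1405/512, 703/256, 11/4, 3 } so simplest 5619/2048

5619/2048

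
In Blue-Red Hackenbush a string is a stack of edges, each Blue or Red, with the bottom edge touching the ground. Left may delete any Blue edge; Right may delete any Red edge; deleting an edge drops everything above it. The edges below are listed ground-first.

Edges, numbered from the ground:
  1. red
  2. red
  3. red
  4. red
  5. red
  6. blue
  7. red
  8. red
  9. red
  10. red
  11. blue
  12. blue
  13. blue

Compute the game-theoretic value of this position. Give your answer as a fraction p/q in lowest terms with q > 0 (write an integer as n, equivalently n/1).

edge 1 of 13 (red): { (no moves) | 0 } gives -1
edge 2 of 13 (red): { (no moves) | -1, 0 } gives -2
edge 3 of 13 (red): { (no moves) | -2, -1, 0 } gives -3
edge 4 of 13 (red): { (no moves) | -3, -2, -1, 0 } gives -4
edge 5 of 13 (red): { (no moves) | -4, -3, -2, -1, 0 } gives -5
edge 6 of 13 (blue): { -5 | -4, -3, -2, -1, 0 } gives -9/2
edge 7 of 13 (red): { -5 | -9/2, -4, -3, -2, -1, 0 } gives -19/4
edge 8 of 13 (red): { -5 | -19/4, -9/2, -4, -3, -2, -1, 0 } gives -39/8
edge 9 of 13 (red): { -5 | -39/8, -19/4, -9/2, -4, -3, -2, -1, 0 } gives -79/16
edge 10 of 13 (red): { -5 | -79/16, -39/8, -19/4, -9/2, -4, -3, -2, -1, 0 } gives -159/32
edge 11 of 13 (blue): { -5, -159/32 | -79/16, -39/8, -19/4, -9/2, -4, -3, -2, -1, 0 } gives -317/64
edge 12 of 13 (blue): { -5, -159/32, -317/64 | -79/16, -39/8, -19/4, -9/2, -4, -3, -2, -1, 0 } gives -633/128
edge 13 of 13 (blue): { -5, -159/32, -317/64, -633/128 | -79/16, -39/8, -19/4, -9/2, -4, -3, -2, -1, 0 } gives -1265/256

-1265/256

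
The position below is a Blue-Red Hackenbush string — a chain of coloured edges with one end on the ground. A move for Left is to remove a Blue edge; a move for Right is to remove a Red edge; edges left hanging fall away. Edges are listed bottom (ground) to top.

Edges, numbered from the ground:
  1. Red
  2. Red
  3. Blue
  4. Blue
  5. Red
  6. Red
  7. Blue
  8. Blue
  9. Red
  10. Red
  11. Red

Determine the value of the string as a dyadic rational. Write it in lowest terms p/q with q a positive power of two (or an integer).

1 of 11 · R · max L −∞ · min R 0 = -1
2 of 11 · RR · max L −∞ · min R -1 = -2
3 of 11 · RRB · max L -2 · min R -1 = -3/2
4 of 11 · RRBB · max L -3/2 · min R -1 = -5/4
5 of 11 · RRBBR · max L -3/2 · min R -5/4 = -11/8
6 of 11 · RRBBRR · max L -3/2 · min R -11/8 = -23/16
7 of 11 · RRBBRRB · max L -23/16 · min R -11/8 = -45/32
8 of 11 · RRBBRRBB · max L -45/32 · min R -11/8 = -89/64
9 of 11 · RRBBRRBBR · max L -45/32 · min R -89/64 = -179/128
10 of 11 · RRBBRRBBRR · max L -45/32 · min R -179/128 = -359/256
11 of 11 · RRBBRRBBRRR · max L -45/32 · min R -359/256 = -719/512

-719/512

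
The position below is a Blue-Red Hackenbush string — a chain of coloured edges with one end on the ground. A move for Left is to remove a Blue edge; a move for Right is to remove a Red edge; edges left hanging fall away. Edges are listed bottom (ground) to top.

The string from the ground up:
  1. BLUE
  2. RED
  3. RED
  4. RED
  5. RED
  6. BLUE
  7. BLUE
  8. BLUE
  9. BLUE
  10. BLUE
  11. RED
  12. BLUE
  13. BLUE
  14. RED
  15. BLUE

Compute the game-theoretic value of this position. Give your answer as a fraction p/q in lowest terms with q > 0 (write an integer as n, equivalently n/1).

2011/16384

Build value(s[:k]) for k = 1..15, string s = BLUE RED RED RED RED BLUE BLUE BLUE BLUE BLUE RED BLUE BLUE RED BLUE.
B: Left { 0 }, Right { ∅ } → simplest 1
BR: Left { 0 }, Right { 1 } → simplest 1/2
BRR: Left { 0 }, Right { 1/2, 1 } → simplest 1/4
BRRR: Left { 0 }, Right { 1/4, 1/2, 1 } → simplest 1/8
BRRRR: Left { 0 }, Right { 1/8, 1/4, 1/2, 1 } → simplest 1/16
BRRRRB: Left { 0, 1/16 }, Right { 1/8, 1/4, 1/2, 1 } → simplest 3/32
BRRRRBB: Left { 0, 1/16, 3/32 }, Right { 1/8, 1/4, 1/2, 1 } → simplest 7/64
BRRRRBBB: Left { 0, 1/16, 3/32, 7/64 }, Right { 1/8, 1/4, 1/2, 1 } → simplest 15/128
BRRRRBBBB: Left { 0, 1/16, 3/32, 7/64, 15/128 }, Right { 1/8, 1/4, 1/2, 1 } → simplest 31/256
BRRRRBBBBB: Left { 0, 1/16, 3/32, 7/64, 15/128, 31/256 }, Right { 1/8, 1/4, 1/2, 1 } → simplest 63/512
BRRRRBBBBBR: Left { 0, 1/16, 3/32, 7/64, 15/128, 31/256 }, Right { 63/512, 1/8, 1/4, 1/2, 1 } → simplest 125/1024
BRRRRBBBBBRB: Left { 0, 1/16, 3/32, 7/64, 15/128, 31/256, 125/1024 }, Right { 63/512, 1/8, 1/4, 1/2, 1 } → simplest 251/2048
BRRRRBBBBBRBB: Left { 0, 1/16, 3/32, 7/64, 15/128, 31/256, 125/1024, 251/2048 }, Right { 63/512, 1/8, 1/4, 1/2, 1 } → simplest 503/4096
BRRRRBBBBBRBBR: Left { 0, 1/16, 3/32, 7/64, 15/128, 31/256, 125/1024, 251/2048 }, Right { 503/4096, 63/512, 1/8, 1/4, 1/2, 1 } → simplest 1005/8192
BRRRRBBBBBRBBRB: Left { 0, 1/16, 3/32, 7/64, 15/128, 31/256, 125/1024, 251/2048, 1005/8192 }, Right { 503/4096, 63/512, 1/8, 1/4, 1/2, 1 } → simplest 2011/16384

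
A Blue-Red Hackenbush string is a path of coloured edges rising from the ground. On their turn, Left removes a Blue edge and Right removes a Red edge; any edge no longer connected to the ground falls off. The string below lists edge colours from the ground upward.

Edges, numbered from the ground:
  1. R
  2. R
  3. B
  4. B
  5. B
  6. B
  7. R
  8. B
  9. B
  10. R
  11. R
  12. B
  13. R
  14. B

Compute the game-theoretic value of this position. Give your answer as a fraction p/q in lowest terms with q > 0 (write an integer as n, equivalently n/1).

-4405/4096

Build g(s[:k]) for k = 1..14, string s = R R B B B B R B B R R B R B.
g_1 [R]  L=[]  R=[0]  -> -1
g_2 [RR]  L=[]  R=[-1 0]  -> -2
g_3 [RRB]  L=[-2]  R=[-1 0]  -> -3/2
g_4 [RRBB]  L=[-2 -3/2]  R=[-1 0]  -> -5/4
g_5 [RRBBB]  L=[-2 -3/2 -5/4]  R=[-1 0]  -> -9/8
g_6 [RRBBBB]  L=[-2 -3/2 -5/4 -9/8]  R=[-1 0]  -> -17/16
g_7 [RRBBBBR]  L=[-2 -3/2 -5/4 -9/8]  R=[-17/16 -1 0]  -> -35/32
g_8 [RRBBBBRB]  L=[-2 -3/2 -5/4 -9/8 -35/32]  R=[-17/16 -1 0]  -> -69/64
g_9 [RRBBBBRBB]  L=[-2 -3/2 -5/4 -9/8 -35/32 -69/64]  R=[-17/16 -1 0]  -> -137/128
g_10 [RRBBBBRBBR]  L=[-2 -3/2 -5/4 -9/8 -35/32 -69/64]  R=[-137/128 -17/16 -1 0]  -> -275/256
g_11 [RRBBBBRBBRR]  L=[-2 -3/2 -5/4 -9/8 -35/32 -69/64]  R=[-275/256 -137/128 -17/16 -1 0]  -> -551/512
g_12 [RRBBBBRBBRRB]  L=[-2 -3/2 -5/4 -9/8 -35/32 -69/64 -551/512]  R=[-275/256 -137/128 -17/16 -1 0]  -> -1101/1024
g_13 [RRBBBBRBBRRBR]  L=[-2 -3/2 -5/4 -9/8 -35/32 -69/64 -551/512]  R=[-1101/1024 -275/256 -137/128 -17/16 -1 0]  -> -2203/2048
g_14 [RRBBBBRBBRRBRB]  L=[-2 -3/2 -5/4 -9/8 -35/32 -69/64 -551/512 -2203/2048]  R=[-1101/1024 -275/256 -137/128 -17/16 -1 0]  -> -4405/4096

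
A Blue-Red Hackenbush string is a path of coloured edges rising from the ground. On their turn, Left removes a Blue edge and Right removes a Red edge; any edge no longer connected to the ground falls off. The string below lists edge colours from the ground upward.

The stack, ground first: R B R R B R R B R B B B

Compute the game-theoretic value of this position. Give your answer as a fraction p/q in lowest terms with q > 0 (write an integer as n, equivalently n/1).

Prefix values for R B R R B R R B R B B B via {L|R} + simplicity:
edge 1 of 12 (R): { · | 0 } — -1
edge 2 of 12 (B): { -1 | 0 } — -1/2
edge 3 of 12 (R): { -1 | -1/2 0 } — -3/4
edge 4 of 12 (R): { -1 | -3/4 -1/2 0 } — -7/8
edge 5 of 12 (B): { -1 -7/8 | -3/4 -1/2 0 } — -13/16
edge 6 of 12 (R): { -1 -7/8 | -13/16 -3/4 -1/2 0 } — -27/32
edge 7 of 12 (R): { -1 -7/8 | -27/32 -13/16 -3/4 -1/2 0 } — -55/64
edge 8 of 12 (B): { -1 -7/8 -55/64 | -27/32 -13/16 -3/4 -1/2 0 } — -109/128
edge 9 of 12 (R): { -1 -7/8 -55/64 | -109/128 -27/32 -13/16 -3/4 -1/2 0 } — -219/256
edge 10 of 12 (B): { -1 -7/8 -55/64 -219/256 | -109/128 -27/32 -13/16 -3/4 -1/2 0 } — -437/512
edge 11 of 12 (B): { -1 -7/8 -55/64 -219/256 -437/512 | -109/128 -27/32 -13/16 -3/4 -1/2 0 } — -873/1024
edge 12 of 12 (B): { -1 -7/8 -55/64 -219/256 -437/512 -873/1024 | -109/128 -27/32 -13/16 -3/4 -1/2 0 } — -1745/2048

-1745/2048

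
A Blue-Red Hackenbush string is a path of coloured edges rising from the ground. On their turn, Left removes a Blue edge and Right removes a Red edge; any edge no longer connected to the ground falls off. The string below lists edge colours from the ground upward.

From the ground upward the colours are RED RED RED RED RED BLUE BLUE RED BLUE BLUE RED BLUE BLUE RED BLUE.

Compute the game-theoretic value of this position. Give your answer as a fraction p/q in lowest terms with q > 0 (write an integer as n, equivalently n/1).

1 of 15 · R · max L −∞ · min R 0 → -1
2 of 15 · RR · max L −∞ · min R -1 → -2
3 of 15 · RRR · max L −∞ · min R -2 → -3
4 of 15 · RRRR · max L −∞ · min R -3 → -4
5 of 15 · RRRRR · max L −∞ · min R -4 → -5
6 of 15 · RRRRRB · max L -5 · min R -4 → -9/2
7 of 15 · RRRRRBB · max L -9/2 · min R -4 → -17/4
8 of 15 · RRRRRBBR · max L -9/2 · min R -17/4 → -35/8
9 of 15 · RRRRRBBRB · max L -35/8 · min R -17/4 → -69/16
10 of 15 · RRRRRBBRBB · max L -69/16 · min R -17/4 → -137/32
11 of 15 · RRRRRBBRBBR · max L -69/16 · min R -137/32 → -275/64
12 of 15 · RRRRRBBRBBRB · max L -275/64 · min R -137/32 → -549/128
13 of 15 · RRRRRBBRBBRBB · max L -549/128 · min R -137/32 → -1097/256
14 of 15 · RRRRRBBRBBRBBR · max L -549/128 · min R -1097/256 → -2195/512
15 of 15 · RRRRRBBRBBRBBRB · max L -2195/512 · min R -1097/256 → -4389/1024

-4389/1024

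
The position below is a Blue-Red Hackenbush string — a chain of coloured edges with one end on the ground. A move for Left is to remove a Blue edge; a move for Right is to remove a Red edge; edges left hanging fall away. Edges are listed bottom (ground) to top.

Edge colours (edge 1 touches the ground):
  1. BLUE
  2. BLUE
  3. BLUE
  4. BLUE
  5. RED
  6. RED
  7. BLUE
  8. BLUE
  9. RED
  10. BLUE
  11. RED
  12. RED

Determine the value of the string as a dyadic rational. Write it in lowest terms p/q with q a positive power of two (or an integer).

873/256

Build val(s[:k]) for k = 1..12, string s = BLUE BLUE BLUE BLUE RED RED BLUE BLUE RED BLUE RED RED.
step 1: add BLUE to get B; options L={ 0 } R={  } => 1
step 2: add BLUE to get BB; options L={ 0 1 } R={  } => 2
step 3: add BLUE to get BBB; options L={ 0 1 2 } R={  } => 3
step 4: add BLUE to get BBBB; options L={ 0 1 2 3 } R={  } => 4
step 5: add RED to get BBBBR; options L={ 0 1 2 3 } R={ 4 } => 7/2
step 6: add RED to get BBBBRR; options L={ 0 1 2 3 } R={ 7/2 4 } => 13/4
step 7: add BLUE to get BBBBRRB; options L={ 0 1 2 3 13/4 } R={ 7/2 4 } => 27/8
step 8: add BLUE to get BBBBRRBB; options L={ 0 1 2 3 13/4 27/8 } R={ 7/2 4 } => 55/16
step 9: add RED to get BBBBRRBBR; options L={ 0 1 2 3 13/4 27/8 } R={ 55/16 7/2 4 } => 109/32
step 10: add BLUE to get BBBBRRBBRB; options L={ 0 1 2 3 13/4 27/8 109/32 } R={ 55/16 7/2 4 } => 219/64
step 11: add RED to get BBBBRRBBRBR; options L={ 0 1 2 3 13/4 27/8 109/32 } R={ 219/64 55/16 7/2 4 } => 437/128
step 12: add RED to get BBBBRRBBRBRR; options L={ 0 1 2 3 13/4 27/8 109/32 } R={ 437/128 219/64 55/16 7/2 4 } => 873/256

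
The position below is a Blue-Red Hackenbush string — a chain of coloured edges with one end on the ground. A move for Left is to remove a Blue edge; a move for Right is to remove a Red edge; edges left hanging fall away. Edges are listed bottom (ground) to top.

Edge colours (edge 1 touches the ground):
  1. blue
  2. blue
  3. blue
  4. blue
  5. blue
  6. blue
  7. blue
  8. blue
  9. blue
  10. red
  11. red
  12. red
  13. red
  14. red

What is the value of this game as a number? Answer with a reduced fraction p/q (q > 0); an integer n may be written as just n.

257/32

Build G(s[:k]) for k = 1..14, string s = blue blue blue blue blue blue blue blue blue red red red red red.
1 of 14 · b · max L 0 · min R +∞ — 1
2 of 14 · bb · max L 1 · min R +∞ — 2
3 of 14 · bbb · max L 2 · min R +∞ — 3
4 of 14 · bbbb · max L 3 · min R +∞ — 4
5 of 14 · bbbbb · max L 4 · min R +∞ — 5
6 of 14 · bbbbbb · max L 5 · min R +∞ — 6
7 of 14 · bbbbbbb · max L 6 · min R +∞ — 7
8 of 14 · bbbbbbbb · max L 7 · min R +∞ — 8
9 of 14 · bbbbbbbbb · max L 8 · min R +∞ — 9
10 of 14 · bbbbbbbbbr · max L 8 · min R 9 — 17/2
11 of 14 · bbbbbbbbbrr · max L 8 · min R 17/2 — 33/4
12 of 14 · bbbbbbbbbrrr · max L 8 · min R 33/4 — 65/8
13 of 14 · bbbbbbbbbrrrr · max L 8 · min R 65/8 — 129/16
14 of 14 · bbbbbbbbbrrrrr · max L 8 · min R 129/16 — 257/32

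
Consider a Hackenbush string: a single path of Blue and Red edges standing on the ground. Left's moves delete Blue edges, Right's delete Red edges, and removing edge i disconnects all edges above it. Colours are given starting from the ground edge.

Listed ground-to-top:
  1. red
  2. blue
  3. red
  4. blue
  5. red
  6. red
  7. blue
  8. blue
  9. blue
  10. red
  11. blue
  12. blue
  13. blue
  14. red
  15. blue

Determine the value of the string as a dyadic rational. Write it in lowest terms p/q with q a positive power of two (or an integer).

-11333/16384

edge 1 of 15 (red): {  | 0 } gives -1
edge 2 of 15 (blue): { -1 | 0 } gives -1/2
edge 3 of 15 (red): { -1 | -1/2, 0 } gives -3/4
edge 4 of 15 (blue): { -1, -3/4 | -1/2, 0 } gives -5/8
edge 5 of 15 (red): { -1, -3/4 | -5/8, -1/2, 0 } gives -11/16
edge 6 of 15 (red): { -1, -3/4 | -11/16, -5/8, -1/2, 0 } gives -23/32
edge 7 of 15 (blue): { -1, -3/4, -23/32 | -11/16, -5/8, -1/2, 0 } gives -45/64
edge 8 of 15 (blue): { -1, -3/4, -23/32, -45/64 | -11/16, -5/8, -1/2, 0 } gives -89/128
edge 9 of 15 (blue): { -1, -3/4, -23/32, -45/64, -89/128 | -11/16, -5/8, -1/2, 0 } gives -177/256
edge 10 of 15 (red): { -1, -3/4, -23/32, -45/64, -89/128 | -177/256, -11/16, -5/8, -1/2, 0 } gives -355/512
edge 11 of 15 (blue): { -1, -3/4, -23/32, -45/64, -89/128, -355/512 | -177/256, -11/16, -5/8, -1/2, 0 } gives -709/1024
edge 12 of 15 (blue): { -1, -3/4, -23/32, -45/64, -89/128, -355/512, -709/1024 | -177/256, -11/16, -5/8, -1/2, 0 } gives -1417/2048
edge 13 of 15 (blue): { -1, -3/4, -23/32, -45/64, -89/128, -355/512, -709/1024, -1417/2048 | -177/256, -11/16, -5/8, -1/2, 0 } gives -2833/4096
edge 14 of 15 (red): { -1, -3/4, -23/32, -45/64, -89/128, -355/512, -709/1024, -1417/2048 | -2833/4096, -177/256, -11/16, -5/8, -1/2, 0 } gives -5667/8192
edge 15 of 15 (blue): { -1, -3/4, -23/32, -45/64, -89/128, -355/512, -709/1024, -1417/2048, -5667/8192 | -2833/4096, -177/256, -11/16, -5/8, -1/2, 0 } gives -11333/16384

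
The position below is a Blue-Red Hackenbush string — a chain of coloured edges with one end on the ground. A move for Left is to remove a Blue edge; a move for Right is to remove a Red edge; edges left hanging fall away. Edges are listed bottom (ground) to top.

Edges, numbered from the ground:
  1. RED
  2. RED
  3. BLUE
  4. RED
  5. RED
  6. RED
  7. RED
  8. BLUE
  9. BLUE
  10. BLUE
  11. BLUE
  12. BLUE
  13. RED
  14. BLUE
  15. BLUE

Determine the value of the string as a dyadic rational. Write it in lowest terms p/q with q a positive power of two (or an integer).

-15881/8192

Build g(s[:k]) for k = 1..15, string s = RED RED BLUE RED RED RED RED BLUE BLUE BLUE BLUE BLUE RED BLUE BLUE.
R: Left { (no moves) }, Right { 0 } gives simplest -1
RR: Left { (no moves) }, Right { -1, 0 } gives simplest -2
RRB: Left { -2 }, Right { -1, 0 } gives simplest -3/2
RRBR: Left { -2 }, Right { -3/2, -1, 0 } gives simplest -7/4
RRBRR: Left { -2 }, Right { -7/4, -3/2, -1, 0 } gives simplest -15/8
RRBRRR: Left { -2 }, Right { -15/8, -7/4, -3/2, -1, 0 } gives simplest -31/16
RRBRRRR: Left { -2 }, Right { -31/16, -15/8, -7/4, -3/2, -1, 0 } gives simplest -63/32
RRBRRRRB: Left { -2, -63/32 }, Right { -31/16, -15/8, -7/4, -3/2, -1, 0 } gives simplest -125/64
RRBRRRRBB: Left { -2, -63/32, -125/64 }, Right { -31/16, -15/8, -7/4, -3/2, -1, 0 } gives simplest -249/128
RRBRRRRBBB: Left { -2, -63/32, -125/64, -249/128 }, Right { -31/16, -15/8, -7/4, -3/2, -1, 0 } gives simplest -497/256
RRBRRRRBBBB: Left { -2, -63/32, -125/64, -249/128, -497/256 }, Right { -31/16, -15/8, -7/4, -3/2, -1, 0 } gives simplest -993/512
RRBRRRRBBBBB: Left { -2, -63/32, -125/64, -249/128, -497/256, -993/512 }, Right { -31/16, -15/8, -7/4, -3/2, -1, 0 } gives simplest -1985/1024
RRBRRRRBBBBBR: Left { -2, -63/32, -125/64, -249/128, -497/256, -993/512 }, Right { -1985/1024, -31/16, -15/8, -7/4, -3/2, -1, 0 } gives simplest -3971/2048
RRBRRRRBBBBBRB: Left { -2, -63/32, -125/64, -249/128, -497/256, -993/512, -3971/2048 }, Right { -1985/1024, -31/16, -15/8, -7/4, -3/2, -1, 0 } gives simplest -7941/4096
RRBRRRRBBBBBRBB: Left { -2, -63/32, -125/64, -249/128, -497/256, -993/512, -3971/2048, -7941/4096 }, Right { -1985/1024, -31/16, -15/8, -7/4, -3/2, -1, 0 } gives simplest -15881/8192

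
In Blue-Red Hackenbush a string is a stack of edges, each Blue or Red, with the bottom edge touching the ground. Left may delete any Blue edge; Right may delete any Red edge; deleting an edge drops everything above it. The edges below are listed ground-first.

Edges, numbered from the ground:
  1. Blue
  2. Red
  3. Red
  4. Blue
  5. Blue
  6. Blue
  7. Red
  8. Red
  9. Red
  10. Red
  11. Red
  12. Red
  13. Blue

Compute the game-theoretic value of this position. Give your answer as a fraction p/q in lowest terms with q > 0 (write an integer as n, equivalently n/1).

1795/4096

Recurse on prefixes of the 13-edge string Blue Red Red Blue Blue Blue Red Red Red Red Red Red Blue:
step 1: add Blue to get B; options L={ 0 } R={ (no moves) } => 1
step 2: add Red to get BR; options L={ 0 } R={ 1 } => 1/2
step 3: add Red to get BRR; options L={ 0 } R={ 1/2,1 } => 1/4
step 4: add Blue to get BRRB; options L={ 0,1/4 } R={ 1/2,1 } => 3/8
step 5: add Blue to get BRRBB; options L={ 0,1/4,3/8 } R={ 1/2,1 } => 7/16
step 6: add Blue to get BRRBBB; options L={ 0,1/4,3/8,7/16 } R={ 1/2,1 } => 15/32
step 7: add Red to get BRRBBBR; options L={ 0,1/4,3/8,7/16 } R={ 15/32,1/2,1 } => 29/64
step 8: add Red to get BRRBBBRR; options L={ 0,1/4,3/8,7/16 } R={ 29/64,15/32,1/2,1 } => 57/128
step 9: add Red to get BRRBBBRRR; options L={ 0,1/4,3/8,7/16 } R={ 57/128,29/64,15/32,1/2,1 } => 113/256
step 10: add Red to get BRRBBBRRRR; options L={ 0,1/4,3/8,7/16 } R={ 113/256,57/128,29/64,15/32,1/2,1 } => 225/512
step 11: add Red to get BRRBBBRRRRR; options L={ 0,1/4,3/8,7/16 } R={ 225/512,113/256,57/128,29/64,15/32,1/2,1 } => 449/1024
step 12: add Red to get BRRBBBRRRRRR; options L={ 0,1/4,3/8,7/16 } R={ 449/1024,225/512,113/256,57/128,29/64,15/32,1/2,1 } => 897/2048
step 13: add Blue to get BRRBBBRRRRRRB; options L={ 0,1/4,3/8,7/16,897/2048 } R={ 449/1024,225/512,113/256,57/128,29/64,15/32,1/2,1 } => 1795/4096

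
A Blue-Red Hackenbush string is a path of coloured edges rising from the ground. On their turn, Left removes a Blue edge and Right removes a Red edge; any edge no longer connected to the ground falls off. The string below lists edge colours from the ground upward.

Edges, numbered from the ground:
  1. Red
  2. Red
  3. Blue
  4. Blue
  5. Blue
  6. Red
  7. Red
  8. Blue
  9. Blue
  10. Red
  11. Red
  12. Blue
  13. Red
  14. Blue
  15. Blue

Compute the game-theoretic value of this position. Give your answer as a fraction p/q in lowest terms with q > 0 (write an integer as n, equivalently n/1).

step 1: add Red to get R; options L={  } R={ 0 } => -1
step 2: add Red to get RR; options L={  } R={ -1, 0 } => -2
step 3: add Blue to get RRB; options L={ -2 } R={ -1, 0 } => -3/2
step 4: add Blue to get RRBB; options L={ -2, -3/2 } R={ -1, 0 } => -5/4
step 5: add Blue to get RRBBB; options L={ -2, -3/2, -5/4 } R={ -1, 0 } => -9/8
step 6: add Red to get RRBBBR; options L={ -2, -3/2, -5/4 } R={ -9/8, -1, 0 } => -19/16
step 7: add Red to get RRBBBRR; options L={ -2, -3/2, -5/4 } R={ -19/16, -9/8, -1, 0 } => -39/32
step 8: add Blue to get RRBBBRRB; options L={ -2, -3/2, -5/4, -39/32 } R={ -19/16, -9/8, -1, 0 } => -77/64
step 9: add Blue to get RRBBBRRBB; options L={ -2, -3/2, -5/4, -39/32, -77/64 } R={ -19/16, -9/8, -1, 0 } => -153/128
step 10: add Red to get RRBBBRRBBR; options L={ -2, -3/2, -5/4, -39/32, -77/64 } R={ -153/128, -19/16, -9/8, -1, 0 } => -307/256
step 11: add Red to get RRBBBRRBBRR; options L={ -2, -3/2, -5/4, -39/32, -77/64 } R={ -307/256, -153/128, -19/16, -9/8, -1, 0 } => -615/512
step 12: add Blue to get RRBBBRRBBRRB; options L={ -2, -3/2, -5/4, -39/32, -77/64, -615/512 } R={ -307/256, -153/128, -19/16, -9/8, -1, 0 } => -1229/1024
step 13: add Red to get RRBBBRRBBRRBR; options L={ -2, -3/2, -5/4, -39/32, -77/64, -615/512 } R={ -1229/1024, -307/256, -153/128, -19/16, -9/8, -1, 0 } => -2459/2048
step 14: add Blue to get RRBBBRRBBRRBRB; options L={ -2, -3/2, -5/4, -39/32, -77/64, -615/512, -2459/2048 } R={ -1229/1024, -307/256, -153/128, -19/16, -9/8, -1, 0 } => -4917/4096
step 15: add Blue to get RRBBBRRBBRRBRBB; options L={ -2, -3/2, -5/4, -39/32, -77/64, -615/512, -2459/2048, -4917/4096 } R={ -1229/1024, -307/256, -153/128, -19/16, -9/8, -1, 0 } => -9833/8192

-9833/8192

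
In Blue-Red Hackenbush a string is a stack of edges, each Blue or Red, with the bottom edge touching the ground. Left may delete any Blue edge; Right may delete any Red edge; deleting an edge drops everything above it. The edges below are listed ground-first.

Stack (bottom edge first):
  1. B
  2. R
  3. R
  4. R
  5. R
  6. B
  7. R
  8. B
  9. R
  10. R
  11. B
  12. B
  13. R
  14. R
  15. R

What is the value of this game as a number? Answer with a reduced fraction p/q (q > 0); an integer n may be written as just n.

Recurse on prefixes of the 15-edge string B R R R R B R B R R B B R R R:
1 of 15 · B · max L 0 · min R +∞ -> 1
2 of 15 · BR · max L 0 · min R 1 -> 1/2
3 of 15 · BRR · max L 0 · min R 1/2 -> 1/4
4 of 15 · BRRR · max L 0 · min R 1/4 -> 1/8
5 of 15 · BRRRR · max L 0 · min R 1/8 -> 1/16
6 of 15 · BRRRRB · max L 1/16 · min R 1/8 -> 3/32
7 of 15 · BRRRRBR · max L 1/16 · min R 3/32 -> 5/64
8 of 15 · BRRRRBRB · max L 5/64 · min R 3/32 -> 11/128
9 of 15 · BRRRRBRBR · max L 5/64 · min R 11/128 -> 21/256
10 of 15 · BRRRRBRBRR · max L 5/64 · min R 21/256 -> 41/512
11 of 15 · BRRRRBRBRRB · max L 41/512 · min R 21/256 -> 83/1024
12 of 15 · BRRRRBRBRRBB · max L 83/1024 · min R 21/256 -> 167/2048
13 of 15 · BRRRRBRBRRBBR · max L 83/1024 · min R 167/2048 -> 333/4096
14 of 15 · BRRRRBRBRRBBRR · max L 83/1024 · min R 333/4096 -> 665/8192
15 of 15 · BRRRRBRBRRBBRRR · max L 83/1024 · min R 665/8192 -> 1329/16384

1329/16384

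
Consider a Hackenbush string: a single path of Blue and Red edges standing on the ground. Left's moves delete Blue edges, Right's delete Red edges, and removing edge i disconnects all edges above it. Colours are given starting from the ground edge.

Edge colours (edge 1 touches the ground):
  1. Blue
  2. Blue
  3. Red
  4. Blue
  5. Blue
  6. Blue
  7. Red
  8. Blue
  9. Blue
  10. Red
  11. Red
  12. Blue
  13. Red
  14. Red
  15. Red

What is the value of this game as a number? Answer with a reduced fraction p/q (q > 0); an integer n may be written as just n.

Prefix values for Blue Blue Red Blue Blue Blue Red Blue Blue Red Red Blue Red Red Red via {L|R} + simplicity:
step 1: add Blue to get B; options L={ 0 } R={ · } = 1
step 2: add Blue to get BB; options L={ 0, 1 } R={ · } = 2
step 3: add Red to get BBR; options L={ 0, 1 } R={ 2 } = 3/2
step 4: add Blue to get BBRB; options L={ 0, 1, 3/2 } R={ 2 } = 7/4
step 5: add Blue to get BBRBB; options L={ 0, 1, 3/2, 7/4 } R={ 2 } = 15/8
step 6: add Blue to get BBRBBB; options L={ 0, 1, 3/2, 7/4, 15/8 } R={ 2 } = 31/16
step 7: add Red to get BBRBBBR; options L={ 0, 1, 3/2, 7/4, 15/8 } R={ 31/16, 2 } = 61/32
step 8: add Blue to get BBRBBBRB; options L={ 0, 1, 3/2, 7/4, 15/8, 61/32 } R={ 31/16, 2 } = 123/64
step 9: add Blue to get BBRBBBRBB; options L={ 0, 1, 3/2, 7/4, 15/8, 61/32, 123/64 } R={ 31/16, 2 } = 247/128
step 10: add Red to get BBRBBBRBBR; options L={ 0, 1, 3/2, 7/4, 15/8, 61/32, 123/64 } R={ 247/128, 31/16, 2 } = 493/256
step 11: add Red to get BBRBBBRBBRR; options L={ 0, 1, 3/2, 7/4, 15/8, 61/32, 123/64 } R={ 493/256, 247/128, 31/16, 2 } = 985/512
step 12: add Blue to get BBRBBBRBBRRB; options L={ 0, 1, 3/2, 7/4, 15/8, 61/32, 123/64, 985/512 } R={ 493/256, 247/128, 31/16, 2 } = 1971/1024
step 13: add Red to get BBRBBBRBBRRBR; options L={ 0, 1, 3/2, 7/4, 15/8, 61/32, 123/64, 985/512 } R={ 1971/1024, 493/256, 247/128, 31/16, 2 } = 3941/2048
step 14: add Red to get BBRBBBRBBRRBRR; options L={ 0, 1, 3/2, 7/4, 15/8, 61/32, 123/64, 985/512 } R={ 3941/2048, 1971/1024, 493/256, 247/128, 31/16, 2 } = 7881/4096
step 15: add Red to get BBRBBBRBBRRBRRR; options L={ 0, 1, 3/2, 7/4, 15/8, 61/32, 123/64, 985/512 } R={ 7881/4096, 3941/2048, 1971/1024, 493/256, 247/128, 31/16, 2 } = 15761/8192

15761/8192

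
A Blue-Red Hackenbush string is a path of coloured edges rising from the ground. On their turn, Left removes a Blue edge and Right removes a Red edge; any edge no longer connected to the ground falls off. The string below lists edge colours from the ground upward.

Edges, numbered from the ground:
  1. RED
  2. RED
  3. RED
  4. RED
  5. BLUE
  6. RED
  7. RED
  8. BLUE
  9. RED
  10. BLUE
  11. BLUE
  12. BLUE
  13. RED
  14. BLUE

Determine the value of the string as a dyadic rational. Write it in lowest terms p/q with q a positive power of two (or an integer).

Prefix values for RED RED RED RED BLUE RED RED BLUE RED BLUE BLUE BLUE RED BLUE via {L|R} + simplicity:
1 of 14 · R · max L −∞ · min R 0 => -1
2 of 14 · RR · max L −∞ · min R -1 => -2
3 of 14 · RRR · max L −∞ · min R -2 => -3
4 of 14 · RRRR · max L −∞ · min R -3 => -4
5 of 14 · RRRRB · max L -4 · min R -3 => -7/2
6 of 14 · RRRRBR · max L -4 · min R -7/2 => -15/4
7 of 14 · RRRRBRR · max L -4 · min R -15/4 => -31/8
8 of 14 · RRRRBRRB · max L -31/8 · min R -15/4 => -61/16
9 of 14 · RRRRBRRBR · max L -31/8 · min R -61/16 => -123/32
10 of 14 · RRRRBRRBRB · max L -123/32 · min R -61/16 => -245/64
11 of 14 · RRRRBRRBRBB · max L -245/64 · min R -61/16 => -489/128
12 of 14 · RRRRBRRBRBBB · max L -489/128 · min R -61/16 => -977/256
13 of 14 · RRRRBRRBRBBBR · max L -489/128 · min R -977/256 => -1955/512
14 of 14 · RRRRBRRBRBBBRB · max L -1955/512 · min R -977/256 => -3909/1024

-3909/1024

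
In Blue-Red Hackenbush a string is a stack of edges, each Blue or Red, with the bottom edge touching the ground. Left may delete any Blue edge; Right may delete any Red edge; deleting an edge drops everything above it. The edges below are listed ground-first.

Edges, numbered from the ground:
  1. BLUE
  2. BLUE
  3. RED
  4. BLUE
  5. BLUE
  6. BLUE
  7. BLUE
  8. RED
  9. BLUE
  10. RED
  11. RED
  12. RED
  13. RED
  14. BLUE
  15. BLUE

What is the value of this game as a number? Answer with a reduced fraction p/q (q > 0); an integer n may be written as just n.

Build G(s[:k]) for k = 1..15, string s = BLUE BLUE RED BLUE BLUE BLUE BLUE RED BLUE RED RED RED RED BLUE BLUE.
1 of 15 · B · max L 0 · min R +∞ -> 1
2 of 15 · BB · max L 1 · min R +∞ -> 2
3 of 15 · BBR · max L 1 · min R 2 -> 3/2
4 of 15 · BBRB · max L 3/2 · min R 2 -> 7/4
5 of 15 · BBRBB · max L 7/4 · min R 2 -> 15/8
6 of 15 · BBRBBB · max L 15/8 · min R 2 -> 31/16
7 of 15 · BBRBBBB · max L 31/16 · min R 2 -> 63/32
8 of 15 · BBRBBBBR · max L 31/16 · min R 63/32 -> 125/64
9 of 15 · BBRBBBBRB · max L 125/64 · min R 63/32 -> 251/128
10 of 15 · BBRBBBBRBR · max L 125/64 · min R 251/128 -> 501/256
11 of 15 · BBRBBBBRBRR · max L 125/64 · min R 501/256 -> 1001/512
12 of 15 · BBRBBBBRBRRR · max L 125/64 · min R 1001/512 -> 2001/1024
13 of 15 · BBRBBBBRBRRRR · max L 125/64 · min R 2001/1024 -> 4001/2048
14 of 15 · BBRBBBBRBRRRRB · max L 4001/2048 · min R 2001/1024 -> 8003/4096
15 of 15 · BBRBBBBRBRRRRBB · max L 8003/4096 · min R 2001/1024 -> 16007/8192

16007/8192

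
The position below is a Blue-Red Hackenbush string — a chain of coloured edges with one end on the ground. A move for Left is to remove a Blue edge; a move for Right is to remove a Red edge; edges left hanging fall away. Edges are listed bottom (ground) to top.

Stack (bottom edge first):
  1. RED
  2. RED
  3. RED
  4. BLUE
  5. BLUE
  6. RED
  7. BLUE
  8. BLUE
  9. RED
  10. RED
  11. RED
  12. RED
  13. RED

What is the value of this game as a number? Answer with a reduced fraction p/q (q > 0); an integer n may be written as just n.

g_1 [R]  L=[∅]  R=[0]  -> -1
g_2 [RR]  L=[∅]  R=[-1; 0]  -> -2
g_3 [RRR]  L=[∅]  R=[-2; -1; 0]  -> -3
g_4 [RRRB]  L=[-3]  R=[-2; -1; 0]  -> -5/2
g_5 [RRRBB]  L=[-3; -5/2]  R=[-2; -1; 0]  -> -9/4
g_6 [RRRBBR]  L=[-3; -5/2]  R=[-9/4; -2; -1; 0]  -> -19/8
g_7 [RRRBBRB]  L=[-3; -5/2; -19/8]  R=[-9/4; -2; -1; 0]  -> -37/16
g_8 [RRRBBRBB]  L=[-3; -5/2; -19/8; -37/16]  R=[-9/4; -2; -1; 0]  -> -73/32
g_9 [RRRBBRBBR]  L=[-3; -5/2; -19/8; -37/16]  R=[-73/32; -9/4; -2; -1; 0]  -> -147/64
g_10 [RRRBBRBBRR]  L=[-3; -5/2; -19/8; -37/16]  R=[-147/64; -73/32; -9/4; -2; -1; 0]  -> -295/128
g_11 [RRRBBRBBRRR]  L=[-3; -5/2; -19/8; -37/16]  R=[-295/128; -147/64; -73/32; -9/4; -2; -1; 0]  -> -591/256
g_12 [RRRBBRBBRRRR]  L=[-3; -5/2; -19/8; -37/16]  R=[-591/256; -295/128; -147/64; -73/32; -9/4; -2; -1; 0]  -> -1183/512
g_13 [RRRBBRBBRRRRR]  L=[-3; -5/2; -19/8; -37/16]  R=[-1183/512; -591/256; -295/128; -147/64; -73/32; -9/4; -2; -1; 0]  -> -2367/1024

-2367/1024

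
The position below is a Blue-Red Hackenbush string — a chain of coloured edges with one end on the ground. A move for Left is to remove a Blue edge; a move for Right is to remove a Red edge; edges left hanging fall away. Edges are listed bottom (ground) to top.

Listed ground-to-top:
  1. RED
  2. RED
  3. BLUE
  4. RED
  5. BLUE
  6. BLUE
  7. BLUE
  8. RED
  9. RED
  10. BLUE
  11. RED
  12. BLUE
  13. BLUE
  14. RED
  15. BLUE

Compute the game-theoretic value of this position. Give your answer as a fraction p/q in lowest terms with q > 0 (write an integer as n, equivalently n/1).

1 of 15 · R · max L −∞ · min R 0 = -1
2 of 15 · RR · max L −∞ · min R -1 = -2
3 of 15 · RRB · max L -2 · min R -1 = -3/2
4 of 15 · RRBR · max L -2 · min R -3/2 = -7/4
5 of 15 · RRBRB · max L -7/4 · min R -3/2 = -13/8
6 of 15 · RRBRBB · max L -13/8 · min R -3/2 = -25/16
7 of 15 · RRBRBBB · max L -25/16 · min R -3/2 = -49/32
8 of 15 · RRBRBBBR · max L -25/16 · min R -49/32 = -99/64
9 of 15 · RRBRBBBRR · max L -25/16 · min R -99/64 = -199/128
10 of 15 · RRBRBBBRRB · max L -199/128 · min R -99/64 = -397/256
11 of 15 · RRBRBBBRRBR · max L -199/128 · min R -397/256 = -795/512
12 of 15 · RRBRBBBRRBRB · max L -795/512 · min R -397/256 = -1589/1024
13 of 15 · RRBRBBBRRBRBB · max L -1589/1024 · min R -397/256 = -3177/2048
14 of 15 · RRBRBBBRRBRBBR · max L -1589/1024 · min R -3177/2048 = -6355/4096
15 of 15 · RRBRBBBRRBRBBRB · max L -6355/4096 · min R -3177/2048 = -12709/8192

-12709/8192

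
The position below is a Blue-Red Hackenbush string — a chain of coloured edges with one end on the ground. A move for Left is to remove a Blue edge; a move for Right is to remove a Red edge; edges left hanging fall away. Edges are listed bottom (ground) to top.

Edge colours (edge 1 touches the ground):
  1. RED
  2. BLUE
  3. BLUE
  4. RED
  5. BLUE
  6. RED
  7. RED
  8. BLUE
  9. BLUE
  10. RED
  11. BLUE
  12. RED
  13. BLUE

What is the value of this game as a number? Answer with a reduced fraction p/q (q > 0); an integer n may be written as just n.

Recurse on prefixes of the 13-edge string RED BLUE BLUE RED BLUE RED RED BLUE BLUE RED BLUE RED BLUE:
R: Left { ∅ }, Right { 0 } ⇒ simplest -1
RB: Left { -1 }, Right { 0 } ⇒ simplest -1/2
RBB: Left { -1 -1/2 }, Right { 0 } ⇒ simplest -1/4
RBBR: Left { -1 -1/2 }, Right { -1/4 0 } ⇒ simplest -3/8
RBBRB: Left { -1 -1/2 -3/8 }, Right { -1/4 0 } ⇒ simplest -5/16
RBBRBR: Left { -1 -1/2 -3/8 }, Right { -5/16 -1/4 0 } ⇒ simplest -11/32
RBBRBRR: Left { -1 -1/2 -3/8 }, Right { -11/32 -5/16 -1/4 0 } ⇒ simplest -23/64
RBBRBRRB: Left { -1 -1/2 -3/8 -23/64 }, Right { -11/32 -5/16 -1/4 0 } ⇒ simplest -45/128
RBBRBRRBB: Left { -1 -1/2 -3/8 -23/64 -45/128 }, Right { -11/32 -5/16 -1/4 0 } ⇒ simplest -89/256
RBBRBRRBBR: Left { -1 -1/2 -3/8 -23/64 -45/128 }, Right { -89/256 -11/32 -5/16 -1/4 0 } ⇒ simplest -179/512
RBBRBRRBBRB: Left { -1 -1/2 -3/8 -23/64 -45/128 -179/512 }, Right { -89/256 -11/32 -5/16 -1/4 0 } ⇒ simplest -357/1024
RBBRBRRBBRBR: Left { -1 -1/2 -3/8 -23/64 -45/128 -179/512 }, Right { -357/1024 -89/256 -11/32 -5/16 -1/4 0 } ⇒ simplest -715/2048
RBBRBRRBBRBRB: Left { -1 -1/2 -3/8 -23/64 -45/128 -179/512 -715/2048 }, Right { -357/1024 -89/256 -11/32 -5/16 -1/4 0 } ⇒ simplest -1429/4096

-1429/4096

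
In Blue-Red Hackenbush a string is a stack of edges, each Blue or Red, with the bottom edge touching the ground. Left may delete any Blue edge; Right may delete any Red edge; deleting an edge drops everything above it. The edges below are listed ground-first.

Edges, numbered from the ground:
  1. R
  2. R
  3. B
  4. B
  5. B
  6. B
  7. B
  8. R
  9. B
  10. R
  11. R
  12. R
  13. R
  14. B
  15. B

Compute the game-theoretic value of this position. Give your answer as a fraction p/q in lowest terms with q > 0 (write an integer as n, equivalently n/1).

-8569/8192

Build G(s[:k]) for k = 1..15, string s = R R B B B B B R B R R R R B B.
edge 1 of 15 (R): { ∅ | 0 } so -1
edge 2 of 15 (R): { ∅ | -1, 0 } so -2
edge 3 of 15 (B): { -2 | -1, 0 } so -3/2
edge 4 of 15 (B): { -2, -3/2 | -1, 0 } so -5/4
edge 5 of 15 (B): { -2, -3/2, -5/4 | -1, 0 } so -9/8
edge 6 of 15 (B): { -2, -3/2, -5/4, -9/8 | -1, 0 } so -17/16
edge 7 of 15 (B): { -2, -3/2, -5/4, -9/8, -17/16 | -1, 0 } so -33/32
edge 8 of 15 (R): { -2, -3/2, -5/4, -9/8, -17/16 | -33/32, -1, 0 } so -67/64
edge 9 of 15 (B): { -2, -3/2, -5/4, -9/8, -17/16, -67/64 | -33/32, -1, 0 } so -133/128
edge 10 of 15 (R): { -2, -3/2, -5/4, -9/8, -17/16, -67/64 | -133/128, -33/32, -1, 0 } so -267/256
edge 11 of 15 (R): { -2, -3/2, -5/4, -9/8, -17/16, -67/64 | -267/256, -133/128, -33/32, -1, 0 } so -535/512
edge 12 of 15 (R): { -2, -3/2, -5/4, -9/8, -17/16, -67/64 | -535/512, -267/256, -133/128, -33/32, -1, 0 } so -1071/1024
edge 13 of 15 (R): { -2, -3/2, -5/4, -9/8, -17/16, -67/64 | -1071/1024, -535/512, -267/256, -133/128, -33/32, -1, 0 } so -2143/2048
edge 14 of 15 (B): { -2, -3/2, -5/4, -9/8, -17/16, -67/64, -2143/2048 | -1071/1024, -535/512, -267/256, -133/128, -33/32, -1, 0 } so -4285/4096
edge 15 of 15 (B): { -2, -3/2, -5/4, -9/8, -17/16, -67/64, -2143/2048, -4285/4096 | -1071/1024, -535/512, -267/256, -133/128, -33/32, -1, 0 } so -8569/8192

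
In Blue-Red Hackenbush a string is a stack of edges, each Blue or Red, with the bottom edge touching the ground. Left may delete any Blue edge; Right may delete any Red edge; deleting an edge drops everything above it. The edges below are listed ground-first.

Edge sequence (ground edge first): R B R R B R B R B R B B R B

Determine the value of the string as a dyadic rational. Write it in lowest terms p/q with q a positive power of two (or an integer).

value(R) = { none | 0 } = -1
value(RB) = { -1 | 0 } = -1/2
value(RBR) = { -1 | -1/2 0 } = -3/4
value(RBRR) = { -1 | -3/4 -1/2 0 } = -7/8
value(RBRRB) = { -1 -7/8 | -3/4 -1/2 0 } = -13/16
value(RBRRBR) = { -1 -7/8 | -13/16 -3/4 -1/2 0 } = -27/32
value(RBRRBRB) = { -1 -7/8 -27/32 | -13/16 -3/4 -1/2 0 } = -53/64
value(RBRRBRBR) = { -1 -7/8 -27/32 | -53/64 -13/16 -3/4 -1/2 0 } = -107/128
value(RBRRBRBRB) = { -1 -7/8 -27/32 -107/128 | -53/64 -13/16 -3/4 -1/2 0 } = -213/256
value(RBRRBRBRBR) = { -1 -7/8 -27/32 -107/128 | -213/256 -53/64 -13/16 -3/4 -1/2 0 } = -427/512
value(RBRRBRBRBRB) = { -1 -7/8 -27/32 -107/128 -427/512 | -213/256 -53/64 -13/16 -3/4 -1/2 0 } = -853/1024
value(RBRRBRBRBRBB) = { -1 -7/8 -27/32 -107/128 -427/512 -853/1024 | -213/256 -53/64 -13/16 -3/4 -1/2 0 } = -1705/2048
value(RBRRBRBRBRBBR) = { -1 -7/8 -27/32 -107/128 -427/512 -853/1024 | -1705/2048 -213/256 -53/64 -13/16 -3/4 -1/2 0 } = -3411/4096
value(RBRRBRBRBRBBRB) = { -1 -7/8 -27/32 -107/128 -427/512 -853/1024 -3411/4096 | -1705/2048 -213/256 -53/64 -13/16 -3/4 -1/2 0 } = -6821/8192

-6821/8192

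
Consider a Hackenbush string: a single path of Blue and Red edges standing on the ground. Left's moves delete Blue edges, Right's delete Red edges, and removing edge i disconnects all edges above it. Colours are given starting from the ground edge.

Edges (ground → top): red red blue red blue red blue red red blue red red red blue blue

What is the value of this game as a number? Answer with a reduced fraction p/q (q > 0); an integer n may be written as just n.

1 of 15 · r · max L −∞ · min R 0 = -1
2 of 15 · rr · max L −∞ · min R -1 = -2
3 of 15 · rrb · max L -2 · min R -1 = -3/2
4 of 15 · rrbr · max L -2 · min R -3/2 = -7/4
5 of 15 · rrbrb · max L -7/4 · min R -3/2 = -13/8
6 of 15 · rrbrbr · max L -7/4 · min R -13/8 = -27/16
7 of 15 · rrbrbrb · max L -27/16 · min R -13/8 = -53/32
8 of 15 · rrbrbrbr · max L -27/16 · min R -53/32 = -107/64
9 of 15 · rrbrbrbrr · max L -27/16 · min R -107/64 = -215/128
10 of 15 · rrbrbrbrrb · max L -215/128 · min R -107/64 = -429/256
11 of 15 · rrbrbrbrrbr · max L -215/128 · min R -429/256 = -859/512
12 of 15 · rrbrbrbrrbrr · max L -215/128 · min R -859/512 = -1719/1024
13 of 15 · rrbrbrbrrbrrr · max L -215/128 · min R -1719/1024 = -3439/2048
14 of 15 · rrbrbrbrrbrrrb · max L -3439/2048 · min R -1719/1024 = -6877/4096
15 of 15 · rrbrbrbrrbrrrbb · max L -6877/4096 · min R -1719/1024 = -13753/8192

-13753/8192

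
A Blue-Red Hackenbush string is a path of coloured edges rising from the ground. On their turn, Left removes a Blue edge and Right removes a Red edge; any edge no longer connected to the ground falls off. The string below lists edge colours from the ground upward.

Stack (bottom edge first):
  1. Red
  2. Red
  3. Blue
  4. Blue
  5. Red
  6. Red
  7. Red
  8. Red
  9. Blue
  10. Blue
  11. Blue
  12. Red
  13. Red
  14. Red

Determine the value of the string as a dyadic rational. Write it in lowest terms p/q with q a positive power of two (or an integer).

-6031/4096

edge 1 of 14 (Red): { none | 0 } — -1
edge 2 of 14 (Red): { none | -1, 0 } — -2
edge 3 of 14 (Blue): { -2 | -1, 0 } — -3/2
edge 4 of 14 (Blue): { -2, -3/2 | -1, 0 } — -5/4
edge 5 of 14 (Red): { -2, -3/2 | -5/4, -1, 0 } — -11/8
edge 6 of 14 (Red): { -2, -3/2 | -11/8, -5/4, -1, 0 } — -23/16
edge 7 of 14 (Red): { -2, -3/2 | -23/16, -11/8, -5/4, -1, 0 } — -47/32
edge 8 of 14 (Red): { -2, -3/2 | -47/32, -23/16, -11/8, -5/4, -1, 0 } — -95/64
edge 9 of 14 (Blue): { -2, -3/2, -95/64 | -47/32, -23/16, -11/8, -5/4, -1, 0 } — -189/128
edge 10 of 14 (Blue): { -2, -3/2, -95/64, -189/128 | -47/32, -23/16, -11/8, -5/4, -1, 0 } — -377/256
edge 11 of 14 (Blue): { -2, -3/2, -95/64, -189/128, -377/256 | -47/32, -23/16, -11/8, -5/4, -1, 0 } — -753/512
edge 12 of 14 (Red): { -2, -3/2, -95/64, -189/128, -377/256 | -753/512, -47/32, -23/16, -11/8, -5/4, -1, 0 } — -1507/1024
edge 13 of 14 (Red): { -2, -3/2, -95/64, -189/128, -377/256 | -1507/1024, -753/512, -47/32, -23/16, -11/8, -5/4, -1, 0 } — -3015/2048
edge 14 of 14 (Red): { -2, -3/2, -95/64, -189/128, -377/256 | -3015/2048, -1507/1024, -753/512, -47/32, -23/16, -11/8, -5/4, -1, 0 } — -6031/4096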